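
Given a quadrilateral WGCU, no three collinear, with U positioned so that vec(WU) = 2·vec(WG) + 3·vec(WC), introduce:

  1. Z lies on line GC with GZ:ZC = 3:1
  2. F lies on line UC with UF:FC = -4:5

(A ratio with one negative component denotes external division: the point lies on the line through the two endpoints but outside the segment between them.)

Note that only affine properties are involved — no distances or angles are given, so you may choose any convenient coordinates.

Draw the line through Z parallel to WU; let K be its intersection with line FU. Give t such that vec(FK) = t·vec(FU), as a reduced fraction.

Assign W = (0, 0), G = (1, 0), C = (0, 1), U = (2, 3) — the answer is frame-independent, so this choice is without loss of generality.
1. Z lies on line GC with GZ:ZC = 3:1 ⇒ Z = (1/4, 3/4)
2. F lies on line UC with UF:FC = -4:5 ⇒ F = (10, 11)
through Z parallel to WU: direction (2, 3); meets FU at K = (5/4, 9/4)
K = F + t·(U−F) with t = 35/32

t = 35/32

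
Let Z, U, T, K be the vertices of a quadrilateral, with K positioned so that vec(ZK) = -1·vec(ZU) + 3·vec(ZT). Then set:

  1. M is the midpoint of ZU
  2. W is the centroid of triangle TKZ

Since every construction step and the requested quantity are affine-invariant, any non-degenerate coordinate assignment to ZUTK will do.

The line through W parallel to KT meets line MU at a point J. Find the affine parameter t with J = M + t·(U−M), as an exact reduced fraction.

Choose coordinates Z = (0, 0), U = (1, 0), T = (0, 1), K = (-1, 3).
1. M is the midpoint of ZU ⇒ M = (1/2, 0)
2. W is the centroid of triangle TKZ ⇒ W = (-1/3, 4/3)
through W parallel to KT: direction (1, -2); meets MU at J = (1/3, 0)
J = M + t·(U−M) with t = -1/3

t = -1/3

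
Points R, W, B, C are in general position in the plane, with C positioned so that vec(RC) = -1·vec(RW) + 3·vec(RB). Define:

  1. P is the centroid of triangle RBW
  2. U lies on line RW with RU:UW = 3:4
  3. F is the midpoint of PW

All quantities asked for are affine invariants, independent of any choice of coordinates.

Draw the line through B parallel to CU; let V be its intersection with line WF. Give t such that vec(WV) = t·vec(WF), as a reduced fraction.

Work in coordinates with R = (0, 0), W = (1, 0), B = (0, 1), C = (-1, 3).
1. P is the centroid of triangle RBW ⇒ P = (1/3, 1/3)
2. U lies on line RW with RU:UW = 3:4 ⇒ U = (3/7, 0)
3. F is the midpoint of PW ⇒ F = (2/3, 1/6)
through B parallel to CU: direction (10/7, -3); meets WF at V = (5/16, 11/32)
V = W + t·(F−W) with t = 33/16

t = 33/16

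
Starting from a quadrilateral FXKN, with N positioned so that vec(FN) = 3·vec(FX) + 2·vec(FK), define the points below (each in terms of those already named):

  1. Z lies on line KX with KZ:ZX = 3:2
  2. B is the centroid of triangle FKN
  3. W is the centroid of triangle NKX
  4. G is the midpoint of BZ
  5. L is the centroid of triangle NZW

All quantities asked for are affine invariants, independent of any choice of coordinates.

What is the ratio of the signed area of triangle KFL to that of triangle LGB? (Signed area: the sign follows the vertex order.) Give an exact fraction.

[KFL]:[LGB] = -148/15

Work in coordinates with F = (0, 0), X = (1, 0), K = (0, 1), N = (3, 2).
1. Z lies on line KX with KZ:ZX = 3:2 ⇒ Z = (3/5, 2/5)
2. B is the centroid of triangle FKN ⇒ B = (1, 1)
3. W is the centroid of triangle NKX ⇒ W = (4/3, 1)
4. G is the midpoint of BZ ⇒ G = (4/5, 7/10)
5. L is the centroid of triangle NZW ⇒ L = (74/45, 17/15)
2·[KFL] = 74/45, 2·[LGB] = -1/6
[KFL]:[LGB] = 74/45:-1/6 = -148/15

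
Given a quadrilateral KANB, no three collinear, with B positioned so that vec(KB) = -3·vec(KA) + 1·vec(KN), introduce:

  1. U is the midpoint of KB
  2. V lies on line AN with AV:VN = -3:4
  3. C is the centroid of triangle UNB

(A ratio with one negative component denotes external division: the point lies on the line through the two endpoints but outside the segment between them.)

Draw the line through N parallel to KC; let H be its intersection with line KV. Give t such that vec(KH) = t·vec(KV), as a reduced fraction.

Set K = (0, 0), A = (1, 0), N = (0, 1), B = (-3, 1); any affine frame gives the same invariant.
1. U is the midpoint of KB ⇒ U = (-3/2, 1/2)
2. V lies on line AN with AV:VN = -3:4 ⇒ V = (4, -3)
3. C is the centroid of triangle UNB ⇒ C = (-3/2, 5/6)
through N parallel to KC: direction (-3/2, 5/6); meets KV at H = (-36/7, 27/7)
H = K + t·(V−K) with t = -9/7

t = -9/7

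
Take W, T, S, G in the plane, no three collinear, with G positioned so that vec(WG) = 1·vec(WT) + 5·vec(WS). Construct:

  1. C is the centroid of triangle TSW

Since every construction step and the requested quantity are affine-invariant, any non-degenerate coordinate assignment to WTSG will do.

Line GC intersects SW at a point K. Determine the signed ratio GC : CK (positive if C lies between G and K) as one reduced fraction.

GC:CK = 2

Assign W = (0, 0), T = (1, 0), S = (0, 1), G = (1, 5) — the answer is frame-independent, so this choice is without loss of generality.
1. C is the centroid of triangle TSW ⇒ C = (1/3, 1/3)
line GC meets SW at K = (0, -2)
C = G + t·(K−G) with t = 2/3, so GC:CK = 2/3:1/3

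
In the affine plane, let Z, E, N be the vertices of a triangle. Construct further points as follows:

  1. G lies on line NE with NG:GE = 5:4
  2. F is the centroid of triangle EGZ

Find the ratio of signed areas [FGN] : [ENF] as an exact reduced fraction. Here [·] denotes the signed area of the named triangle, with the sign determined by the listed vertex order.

Work in coordinates with Z = (0, 0), E = (1, 0), N = (0, 1).
1. G lies on line NE with NG:GE = 5:4 ⇒ G = (5/9, 4/9)
2. F is the centroid of triangle EGZ ⇒ F = (14/27, 4/27)
2·[FGN] = 5/27, 2·[ENF] = 1/3
[FGN]:[ENF] = 5/27:1/3 = 5/9

[FGN]:[ENF] = 5/9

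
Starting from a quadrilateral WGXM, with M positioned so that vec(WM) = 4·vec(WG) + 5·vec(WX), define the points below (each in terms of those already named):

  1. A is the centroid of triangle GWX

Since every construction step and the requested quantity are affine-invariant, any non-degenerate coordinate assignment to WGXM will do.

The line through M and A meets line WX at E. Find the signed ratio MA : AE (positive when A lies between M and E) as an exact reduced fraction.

MA:AE = 11

Work in coordinates with W = (0, 0), G = (1, 0), X = (0, 1), M = (4, 5).
1. A is the centroid of triangle GWX ⇒ A = (1/3, 1/3)
line MA meets WX at E = (0, -1/11)
A = M + t·(E−M) with t = 11/12, so MA:AE = 11/12:1/12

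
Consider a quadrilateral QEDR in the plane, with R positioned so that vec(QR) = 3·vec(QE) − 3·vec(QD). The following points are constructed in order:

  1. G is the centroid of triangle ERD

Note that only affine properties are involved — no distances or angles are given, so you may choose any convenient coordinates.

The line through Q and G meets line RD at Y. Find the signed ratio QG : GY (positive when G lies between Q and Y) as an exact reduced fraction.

QG:GY = -10

Set Q = (0, 0), E = (1, 0), D = (0, 1), R = (3, -3); any affine frame gives the same invariant.
1. G is the centroid of triangle ERD ⇒ G = (4/3, -2/3)
line QG meets RD at Y = (6/5, -3/5)
G = Q + t·(Y−Q) with t = 10/9, so QG:GY = 10/9:-1/9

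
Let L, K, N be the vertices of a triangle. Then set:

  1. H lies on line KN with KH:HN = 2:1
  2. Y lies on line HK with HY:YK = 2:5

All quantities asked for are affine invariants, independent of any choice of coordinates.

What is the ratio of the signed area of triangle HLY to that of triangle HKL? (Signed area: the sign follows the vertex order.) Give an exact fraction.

[HLY]:[HKL] = -2/7

Assign L = (0, 0), K = (1, 0), N = (0, 1) — the answer is frame-independent, so this choice is without loss of generality.
1. H lies on line KN with KH:HN = 2:1 ⇒ H = (1/3, 2/3)
2. Y lies on line HK with HY:YK = 2:5 ⇒ Y = (11/21, 10/21)
2·[HLY] = 4/21, 2·[HKL] = -2/3
[HLY]:[HKL] = 4/21:-2/3 = -2/7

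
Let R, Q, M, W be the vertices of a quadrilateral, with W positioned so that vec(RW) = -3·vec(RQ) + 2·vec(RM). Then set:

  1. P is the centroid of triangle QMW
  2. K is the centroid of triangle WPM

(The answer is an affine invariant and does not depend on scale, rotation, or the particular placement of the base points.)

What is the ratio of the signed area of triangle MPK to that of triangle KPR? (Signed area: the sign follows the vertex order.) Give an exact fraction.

Assign R = (0, 0), Q = (1, 0), M = (0, 1), W = (-3, 2) — the answer is frame-independent, so this choice is without loss of generality.
1. P is the centroid of triangle QMW ⇒ P = (-2/3, 1)
2. K is the centroid of triangle WPM ⇒ K = (-11/9, 4/3)
2·[MPK] = -2/9, 2·[KPR] = -1/3
[MPK]:[KPR] = -2/9:-1/3 = 2/3

[MPK]:[KPR] = 2/3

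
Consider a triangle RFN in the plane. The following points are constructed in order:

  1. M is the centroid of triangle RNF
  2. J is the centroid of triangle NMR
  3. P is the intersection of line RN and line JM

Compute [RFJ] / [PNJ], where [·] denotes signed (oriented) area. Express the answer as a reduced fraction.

[RFJ]:[PNJ] = -8

Assign R = (0, 0), F = (1, 0), N = (0, 1) — the answer is frame-independent, so this choice is without loss of generality.
1. M is the centroid of triangle RNF ⇒ M = (1/3, 1/3)
2. J is the centroid of triangle NMR ⇒ J = (1/9, 4/9)
3. P is the intersection of line RN and line JM ⇒ P = (0, 1/2)
2·[RFJ] = 4/9, 2·[PNJ] = -1/18
[RFJ]:[PNJ] = 4/9:-1/18 = -8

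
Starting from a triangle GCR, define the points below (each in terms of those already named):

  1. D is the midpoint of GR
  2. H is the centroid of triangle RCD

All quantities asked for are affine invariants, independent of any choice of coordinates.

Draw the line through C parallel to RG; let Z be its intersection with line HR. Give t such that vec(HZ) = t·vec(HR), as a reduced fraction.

Set G = (0, 0), C = (1, 0), R = (0, 1); any affine frame gives the same invariant.
1. D is the midpoint of GR ⇒ D = (0, 1/2)
2. H is the centroid of triangle RCD ⇒ H = (1/3, 1/2)
through C parallel to RG: direction (0, -1); meets HR at Z = (1, -1/2)
Z = H + t·(R−H) with t = -2

t = -2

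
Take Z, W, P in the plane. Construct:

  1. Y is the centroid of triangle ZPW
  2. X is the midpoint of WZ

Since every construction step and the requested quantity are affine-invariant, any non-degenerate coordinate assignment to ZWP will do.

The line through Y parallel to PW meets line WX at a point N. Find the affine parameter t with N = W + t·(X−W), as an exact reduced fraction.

Choose coordinates Z = (0, 0), W = (1, 0), P = (0, 1).
1. Y is the centroid of triangle ZPW ⇒ Y = (1/3, 1/3)
2. X is the midpoint of WZ ⇒ X = (1/2, 0)
through Y parallel to PW: direction (1, -1); meets WX at N = (2/3, 0)
N = W + t·(X−W) with t = 2/3

t = 2/3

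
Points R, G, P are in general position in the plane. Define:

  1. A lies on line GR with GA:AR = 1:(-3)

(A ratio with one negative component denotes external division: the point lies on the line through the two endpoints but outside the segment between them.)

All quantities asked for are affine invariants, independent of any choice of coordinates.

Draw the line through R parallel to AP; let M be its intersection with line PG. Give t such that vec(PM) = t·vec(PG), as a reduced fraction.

Assign R = (0, 0), G = (1, 0), P = (0, 1) — the answer is frame-independent, so this choice is without loss of generality.
1. A lies on line GR with GA:AR = 1:(-3) ⇒ A = (3/2, 0)
through R parallel to AP: direction (-3/2, 1); meets PG at M = (3, -2)
M = P + t·(G−P) with t = 3

t = 3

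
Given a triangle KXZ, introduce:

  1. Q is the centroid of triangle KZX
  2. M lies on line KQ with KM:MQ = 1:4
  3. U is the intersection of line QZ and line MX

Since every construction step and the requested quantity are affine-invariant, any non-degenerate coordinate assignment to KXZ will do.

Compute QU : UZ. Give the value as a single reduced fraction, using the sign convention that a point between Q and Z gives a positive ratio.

Work in coordinates with K = (0, 0), X = (1, 0), Z = (0, 1).
1. Q is the centroid of triangle KZX ⇒ Q = (1/3, 1/3)
2. M lies on line KQ with KM:MQ = 1:4 ⇒ M = (1/15, 1/15)
3. U is the intersection of line QZ and line MX ⇒ U = (13/27, 1/27)
U = Q + t·(Z−Q) with t = -4/9, so QU:UZ = t:(1−t) = -4/9:13/9

QU:UZ = -4/13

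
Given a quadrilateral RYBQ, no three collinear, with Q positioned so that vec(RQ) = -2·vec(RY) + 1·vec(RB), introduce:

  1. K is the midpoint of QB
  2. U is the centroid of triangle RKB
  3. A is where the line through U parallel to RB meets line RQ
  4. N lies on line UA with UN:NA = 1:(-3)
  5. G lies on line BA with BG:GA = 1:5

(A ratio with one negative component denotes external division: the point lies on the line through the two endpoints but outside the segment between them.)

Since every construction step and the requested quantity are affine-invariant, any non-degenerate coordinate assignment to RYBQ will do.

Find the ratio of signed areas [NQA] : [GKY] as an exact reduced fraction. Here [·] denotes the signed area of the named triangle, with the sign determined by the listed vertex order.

Work in coordinates with R = (0, 0), Y = (1, 0), B = (0, 1), Q = (-2, 1).
1. K is the midpoint of QB ⇒ K = (-1, 1)
2. U is the centroid of triangle RKB ⇒ U = (-1/3, 2/3)
3. A is where the line through U parallel to RB meets line RQ ⇒ A = (-1/3, 1/6)
4. N lies on line UA with UN:NA = 1:(-3) ⇒ N = (-1/3, 11/12)
5. G lies on line BA with BG:GA = 1:5 ⇒ G = (-1/18, 31/36)
2·[NQA] = 5/4, 2·[GKY] = 2/3
[NQA]:[GKY] = 5/4:2/3 = 15/8

[NQA]:[GKY] = 15/8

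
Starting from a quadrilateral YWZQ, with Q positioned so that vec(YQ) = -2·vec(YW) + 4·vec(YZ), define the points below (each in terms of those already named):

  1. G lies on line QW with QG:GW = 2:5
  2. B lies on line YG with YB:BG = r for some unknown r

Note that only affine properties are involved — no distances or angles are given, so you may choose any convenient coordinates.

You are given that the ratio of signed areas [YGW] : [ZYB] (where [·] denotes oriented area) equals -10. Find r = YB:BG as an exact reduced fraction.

r = -1/5

Assign Y = (0, 0), W = (1, 0), Z = (0, 1), Q = (-2, 4) — the answer is frame-independent, so this choice is without loss of generality.
1. G lies on line QW with QG:GW = 2:5 ⇒ G = (-8/7, 20/7)
2. With YB:BG = r, write λ = r/(r+1) so B = Y + λ·(G−Y); B is affine-linear in λ
Every point depending on B is an affine combination of B and λ-independent points, so each such coordinate is linear in λ; the λ² term in each signed area is a multiple of (G−Y)×(G−Y) = 0, so 2·[YGW] and 2·[ZYB] are each linear in λ. Evaluating at λ=0 and λ=1:
  2·[YGW] = -20/7,   2·[ZYB] = -8/7·λ
So [YGW]:[ZYB] = (-20/7) / (-8/7·λ). Setting this equal to -10:
  -20/7 = -10·(-8/7·λ)  ⇒  λ = -1/4
Then r = λ/(1−λ) = (-1/4)/(5/4) = -1/5. Check: with r = -1/5, B = (2/7, -5/7) and [YGW]:[ZYB] = -10 as required.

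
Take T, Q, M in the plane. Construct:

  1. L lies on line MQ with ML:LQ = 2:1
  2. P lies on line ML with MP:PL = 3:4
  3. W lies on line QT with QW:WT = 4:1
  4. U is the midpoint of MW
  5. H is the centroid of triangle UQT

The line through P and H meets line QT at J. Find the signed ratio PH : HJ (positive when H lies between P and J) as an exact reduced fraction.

PH:HJ = 23/7

Assign T = (0, 0), Q = (1, 0), M = (0, 1) — the answer is frame-independent, so this choice is without loss of generality.
1. L lies on line MQ with ML:LQ = 2:1 ⇒ L = (2/3, 1/3)
2. P lies on line ML with MP:PL = 3:4 ⇒ P = (2/7, 5/7)
3. W lies on line QT with QW:WT = 4:1 ⇒ W = (1/5, 0)
4. U is the midpoint of MW ⇒ U = (1/10, 1/2)
5. H is the centroid of triangle UQT ⇒ H = (11/30, 1/6)
line PH meets QT at J = (9/23, 0)
H = P + t·(J−P) with t = 23/30, so PH:HJ = 23/30:7/30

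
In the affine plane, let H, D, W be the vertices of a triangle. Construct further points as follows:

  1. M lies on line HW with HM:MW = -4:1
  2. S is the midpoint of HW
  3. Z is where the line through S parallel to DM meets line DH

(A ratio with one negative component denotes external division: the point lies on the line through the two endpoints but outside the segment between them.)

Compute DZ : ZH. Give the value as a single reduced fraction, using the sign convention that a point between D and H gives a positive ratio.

Set H = (0, 0), D = (1, 0), W = (0, 1); any affine frame gives the same invariant.
1. M lies on line HW with HM:MW = -4:1 ⇒ M = (0, 4/3)
2. S is the midpoint of HW ⇒ S = (0, 1/2)
3. Z is where the line through S parallel to DM meets line DH ⇒ Z = (3/8, 0)
Z = D + t·(H−D) with t = 5/8, so DZ:ZH = t:(1−t) = 5/8:3/8

DZ:ZH = 5/3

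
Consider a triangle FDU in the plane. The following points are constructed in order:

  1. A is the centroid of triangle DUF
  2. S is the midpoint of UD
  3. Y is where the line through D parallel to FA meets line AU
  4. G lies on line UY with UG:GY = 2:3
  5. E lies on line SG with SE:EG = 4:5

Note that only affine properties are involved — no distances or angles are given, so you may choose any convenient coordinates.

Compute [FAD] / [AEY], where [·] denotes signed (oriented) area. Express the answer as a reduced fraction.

Assign F = (0, 0), D = (1, 0), U = (0, 1) — the answer is frame-independent, so this choice is without loss of generality.
1. A is the centroid of triangle DUF ⇒ A = (1/3, 1/3)
2. S is the midpoint of UD ⇒ S = (1/2, 1/2)
3. Y is where the line through D parallel to FA meets line AU ⇒ Y = (2/3, -1/3)
4. G lies on line UY with UG:GY = 2:3 ⇒ G = (4/15, 7/15)
5. E lies on line SG with SE:EG = 4:5 ⇒ E = (107/270, 131/270)
2·[FAD] = -1/3, 2·[AEY] = -5/54
[FAD]:[AEY] = -1/3:-5/54 = 18/5

[FAD]:[AEY] = 18/5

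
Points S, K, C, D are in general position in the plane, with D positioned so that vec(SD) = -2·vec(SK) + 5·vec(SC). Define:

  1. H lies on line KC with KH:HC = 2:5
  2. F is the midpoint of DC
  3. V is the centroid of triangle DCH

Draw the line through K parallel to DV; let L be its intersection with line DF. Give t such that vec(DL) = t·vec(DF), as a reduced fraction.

Choose coordinates S = (0, 0), K = (1, 0), C = (0, 1), D = (-2, 5).
1. H lies on line KC with KH:HC = 2:5 ⇒ H = (5/7, 2/7)
2. F is the midpoint of DC ⇒ F = (-1, 3)
3. V is the centroid of triangle DCH ⇒ V = (-3/7, 44/21)
through K parallel to DV: direction (11/7, -61/21); meets DF at L = (-28/5, 61/5)
L = D + t·(F−D) with t = -18/5

t = -18/5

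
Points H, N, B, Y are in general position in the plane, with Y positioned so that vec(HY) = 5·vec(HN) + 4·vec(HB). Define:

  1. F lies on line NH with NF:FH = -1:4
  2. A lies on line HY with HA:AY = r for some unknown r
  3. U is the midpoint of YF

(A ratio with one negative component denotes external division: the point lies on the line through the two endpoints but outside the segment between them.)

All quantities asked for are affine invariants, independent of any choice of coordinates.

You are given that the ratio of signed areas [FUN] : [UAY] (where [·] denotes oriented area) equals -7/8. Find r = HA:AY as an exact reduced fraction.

r = 5/2

Assign H = (0, 0), N = (1, 0), B = (0, 1), Y = (5, 4) — the answer is frame-independent, so this choice is without loss of generality.
1. F lies on line NH with NF:FH = -1:4 ⇒ F = (4/3, 0)
2. With HA:AY = r, write λ = r/(r+1) so A = H + λ·(Y−H); A is affine-linear in λ
3. U is the midpoint of YF ⇒ U = (19/6, 2)
Every point depending on A is an affine combination of A and λ-independent points, so each such coordinate is linear in λ; the λ² term in each signed area is a multiple of (Y−H)×(Y−H) = 0, so 2·[FUN] and 2·[UAY] are each linear in λ. Evaluating at λ=0 and λ=1:
  2·[FUN] = 2/3,   2·[UAY] = 8/3·λ − 8/3
So [FUN]:[UAY] = (2/3) / (8/3·λ − 8/3). Setting this equal to -7/8:
  2/3 = -7/8·(8/3·λ − 8/3)  ⇒  λ = 5/7
Then r = λ/(1−λ) = (5/7)/(2/7) = 5/2. Check: with r = 5/2, A = (25/7, 20/7) and [FUN]:[UAY] = -7/8 as required.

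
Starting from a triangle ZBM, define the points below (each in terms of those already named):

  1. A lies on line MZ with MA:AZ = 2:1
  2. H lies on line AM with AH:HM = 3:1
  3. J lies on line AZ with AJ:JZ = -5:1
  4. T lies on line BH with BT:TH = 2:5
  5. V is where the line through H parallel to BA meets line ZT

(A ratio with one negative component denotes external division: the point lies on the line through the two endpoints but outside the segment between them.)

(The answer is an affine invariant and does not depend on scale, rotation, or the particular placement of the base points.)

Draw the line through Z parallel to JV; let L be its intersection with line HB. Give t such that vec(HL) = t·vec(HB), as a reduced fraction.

t = 25/37

Set Z = (0, 0), B = (1, 0), M = (0, 1); any affine frame gives the same invariant.
1. A lies on line MZ with MA:AZ = 2:1 ⇒ A = (0, 1/3)
2. H lies on line AM with AH:HM = 3:1 ⇒ H = (0, 5/6)
3. J lies on line AZ with AJ:JZ = -5:1 ⇒ J = (0, -1/12)
4. T lies on line BH with BT:TH = 2:5 ⇒ T = (5/7, 5/21)
5. V is where the line through H parallel to BA meets line ZT ⇒ V = (5/4, 5/12)
through Z parallel to JV: direction (5/4, 1/2); meets HB at L = (25/37, 10/37)
L = H + t·(B−H) with t = 25/37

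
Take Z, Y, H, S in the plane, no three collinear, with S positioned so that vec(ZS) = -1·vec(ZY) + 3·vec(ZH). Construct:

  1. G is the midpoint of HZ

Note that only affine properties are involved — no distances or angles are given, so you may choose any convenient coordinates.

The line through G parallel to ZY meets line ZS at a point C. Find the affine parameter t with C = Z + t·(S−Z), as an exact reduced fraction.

t = 1/6

Choose coordinates Z = (0, 0), Y = (1, 0), H = (0, 1), S = (-1, 3).
1. G is the midpoint of HZ ⇒ G = (0, 1/2)
through G parallel to ZY: direction (1, 0); meets ZS at C = (-1/6, 1/2)
C = Z + t·(S−Z) with t = 1/6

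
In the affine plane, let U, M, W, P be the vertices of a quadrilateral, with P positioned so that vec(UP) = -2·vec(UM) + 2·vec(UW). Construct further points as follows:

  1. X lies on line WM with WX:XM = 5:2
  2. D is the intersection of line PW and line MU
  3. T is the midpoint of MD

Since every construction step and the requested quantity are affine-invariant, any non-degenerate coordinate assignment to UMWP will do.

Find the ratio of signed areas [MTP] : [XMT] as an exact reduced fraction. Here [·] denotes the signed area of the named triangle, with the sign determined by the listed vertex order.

[MTP]:[XMT] = 7

Work in coordinates with U = (0, 0), M = (1, 0), W = (0, 1), P = (-2, 2).
1. X lies on line WM with WX:XM = 5:2 ⇒ X = (5/7, 2/7)
2. D is the intersection of line PW and line MU ⇒ D = (2, 0)
3. T is the midpoint of MD ⇒ T = (3/2, 0)
2·[MTP] = 1, 2·[XMT] = 1/7
[MTP]:[XMT] = 1:1/7 = 7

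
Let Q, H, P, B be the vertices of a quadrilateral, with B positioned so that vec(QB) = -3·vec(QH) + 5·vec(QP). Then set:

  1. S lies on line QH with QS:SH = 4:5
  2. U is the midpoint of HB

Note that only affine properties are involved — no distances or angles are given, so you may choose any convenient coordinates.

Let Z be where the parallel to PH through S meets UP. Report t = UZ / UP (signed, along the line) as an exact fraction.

t = 19/9

Work in coordinates with Q = (0, 0), H = (1, 0), P = (0, 1), B = (-3, 5).
1. S lies on line QH with QS:SH = 4:5 ⇒ S = (4/9, 0)
2. U is the midpoint of HB ⇒ U = (-1, 5/2)
through S parallel to PH: direction (1, -1); meets UP at Z = (10/9, -2/3)
Z = U + t·(P−U) with t = 19/9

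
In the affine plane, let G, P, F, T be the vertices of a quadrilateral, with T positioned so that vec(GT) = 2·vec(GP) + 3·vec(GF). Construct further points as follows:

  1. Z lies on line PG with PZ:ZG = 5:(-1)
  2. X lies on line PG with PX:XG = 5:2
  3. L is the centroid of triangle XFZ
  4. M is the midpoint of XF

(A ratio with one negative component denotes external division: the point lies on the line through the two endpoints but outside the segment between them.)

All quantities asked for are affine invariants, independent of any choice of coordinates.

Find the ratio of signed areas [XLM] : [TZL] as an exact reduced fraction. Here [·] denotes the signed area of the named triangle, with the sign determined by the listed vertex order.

Set G = (0, 0), P = (1, 0), F = (0, 1), T = (2, 3); any affine frame gives the same invariant.
1. Z lies on line PG with PZ:ZG = 5:(-1) ⇒ Z = (-1/4, 0)
2. X lies on line PG with PX:XG = 5:2 ⇒ X = (2/7, 0)
3. L is the centroid of triangle XFZ ⇒ L = (1/84, 1/3)
4. M is the midpoint of XF ⇒ M = (1/7, 1/2)
2·[XLM] = -5/56, 2·[TZL] = 1/28
[XLM]:[TZL] = -5/56:1/28 = -5/2

[XLM]:[TZL] = -5/2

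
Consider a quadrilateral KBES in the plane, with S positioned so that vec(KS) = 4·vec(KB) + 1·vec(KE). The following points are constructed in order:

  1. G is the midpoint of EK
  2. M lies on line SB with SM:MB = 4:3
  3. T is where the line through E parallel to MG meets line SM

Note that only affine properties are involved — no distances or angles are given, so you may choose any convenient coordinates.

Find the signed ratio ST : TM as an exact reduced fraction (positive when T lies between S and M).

Work in coordinates with K = (0, 0), B = (1, 0), E = (0, 1), S = (4, 1).
1. G is the midpoint of EK ⇒ G = (0, 1/2)
2. M lies on line SB with SM:MB = 4:3 ⇒ M = (16/7, 3/7)
3. T is where the line through E parallel to MG meets line SM ⇒ T = (128/35, 31/35)
T = S + t·(M−S) with t = 1/5, so ST:TM = t:(1−t) = 1/5:4/5

ST:TM = 1/4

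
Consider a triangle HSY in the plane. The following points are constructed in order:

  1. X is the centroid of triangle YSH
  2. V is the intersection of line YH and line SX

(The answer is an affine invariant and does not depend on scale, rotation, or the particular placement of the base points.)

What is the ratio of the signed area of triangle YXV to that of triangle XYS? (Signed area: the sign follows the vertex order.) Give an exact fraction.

Assign H = (0, 0), S = (1, 0), Y = (0, 1) — the answer is frame-independent, so this choice is without loss of generality.
1. X is the centroid of triangle YSH ⇒ X = (1/3, 1/3)
2. V is the intersection of line YH and line SX ⇒ V = (0, 1/2)
2·[YXV] = -1/6, 2·[XYS] = -1/3
[YXV]:[XYS] = -1/6:-1/3 = 1/2

[YXV]:[XYS] = 1/2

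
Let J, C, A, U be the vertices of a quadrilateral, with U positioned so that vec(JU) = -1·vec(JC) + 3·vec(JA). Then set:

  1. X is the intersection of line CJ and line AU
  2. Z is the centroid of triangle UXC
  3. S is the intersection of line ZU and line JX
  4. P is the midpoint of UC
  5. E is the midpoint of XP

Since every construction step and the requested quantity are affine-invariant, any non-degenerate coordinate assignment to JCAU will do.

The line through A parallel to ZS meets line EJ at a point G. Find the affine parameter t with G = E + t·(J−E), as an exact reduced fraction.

Assign J = (0, 0), C = (1, 0), A = (0, 1), U = (-1, 3) — the answer is frame-independent, so this choice is without loss of generality.
1. X is the intersection of line CJ and line AU ⇒ X = (1/2, 0)
2. Z is the centroid of triangle UXC ⇒ Z = (1/6, 1)
3. S is the intersection of line ZU and line JX ⇒ S = (3/4, 0)
4. P is the midpoint of UC ⇒ P = (0, 3/2)
5. E is the midpoint of XP ⇒ E = (1/4, 3/4)
through A parallel to ZS: direction (7/12, -1); meets EJ at G = (7/33, 7/11)
G = E + t·(J−E) with t = 5/33

t = 5/33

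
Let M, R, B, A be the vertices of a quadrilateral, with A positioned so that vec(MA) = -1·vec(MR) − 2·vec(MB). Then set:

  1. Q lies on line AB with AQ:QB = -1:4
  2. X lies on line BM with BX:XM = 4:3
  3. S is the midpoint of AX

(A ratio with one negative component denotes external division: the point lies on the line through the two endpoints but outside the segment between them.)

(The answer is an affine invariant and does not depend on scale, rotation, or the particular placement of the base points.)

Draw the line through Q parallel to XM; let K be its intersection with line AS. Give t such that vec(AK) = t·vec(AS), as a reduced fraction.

t = -2/3

Choose coordinates M = (0, 0), R = (1, 0), B = (0, 1), A = (-1, -2).
1. Q lies on line AB with AQ:QB = -1:4 ⇒ Q = (-4/3, -3)
2. X lies on line BM with BX:XM = 4:3 ⇒ X = (0, 3/7)
3. S is the midpoint of AX ⇒ S = (-1/2, -11/14)
through Q parallel to XM: direction (0, -3/7); meets AS at K = (-4/3, -59/21)
K = A + t·(S−A) with t = -2/3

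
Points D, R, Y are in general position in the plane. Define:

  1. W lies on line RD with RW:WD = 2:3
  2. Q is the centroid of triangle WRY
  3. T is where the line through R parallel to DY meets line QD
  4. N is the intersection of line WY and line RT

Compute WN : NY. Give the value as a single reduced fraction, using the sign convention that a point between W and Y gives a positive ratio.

Assign D = (0, 0), R = (1, 0), Y = (0, 1) — the answer is frame-independent, so this choice is without loss of generality.
1. W lies on line RD with RW:WD = 2:3 ⇒ W = (3/5, 0)
2. Q is the centroid of triangle WRY ⇒ Q = (8/15, 1/3)
3. T is where the line through R parallel to DY meets line QD ⇒ T = (1, 5/8)
4. N is the intersection of line WY and line RT ⇒ N = (1, -2/3)
N = W + t·(Y−W) with t = -2/3, so WN:NY = t:(1−t) = -2/3:5/3

WN:NY = -2/5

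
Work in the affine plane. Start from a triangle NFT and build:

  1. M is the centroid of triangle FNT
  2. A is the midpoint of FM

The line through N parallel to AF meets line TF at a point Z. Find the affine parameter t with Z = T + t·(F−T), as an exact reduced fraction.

Set N = (0, 0), F = (1, 0), T = (0, 1); any affine frame gives the same invariant.
1. M is the centroid of triangle FNT ⇒ M = (1/3, 1/3)
2. A is the midpoint of FM ⇒ A = (2/3, 1/6)
through N parallel to AF: direction (1/3, -1/6); meets TF at Z = (2, -1)
Z = T + t·(F−T) with t = 2

t = 2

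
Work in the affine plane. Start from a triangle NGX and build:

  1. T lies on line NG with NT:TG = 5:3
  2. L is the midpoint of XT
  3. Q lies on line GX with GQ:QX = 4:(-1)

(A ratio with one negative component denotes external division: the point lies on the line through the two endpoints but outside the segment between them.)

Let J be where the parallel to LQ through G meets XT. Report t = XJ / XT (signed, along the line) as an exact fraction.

t = -3/2

Work in coordinates with N = (0, 0), G = (1, 0), X = (0, 1).
1. T lies on line NG with NT:TG = 5:3 ⇒ T = (5/8, 0)
2. L is the midpoint of XT ⇒ L = (5/16, 1/2)
3. Q lies on line GX with GQ:QX = 4:(-1) ⇒ Q = (-1/3, 4/3)
through G parallel to LQ: direction (-31/48, 5/6); meets XT at J = (-15/16, 5/2)
J = X + t·(T−X) with t = -3/2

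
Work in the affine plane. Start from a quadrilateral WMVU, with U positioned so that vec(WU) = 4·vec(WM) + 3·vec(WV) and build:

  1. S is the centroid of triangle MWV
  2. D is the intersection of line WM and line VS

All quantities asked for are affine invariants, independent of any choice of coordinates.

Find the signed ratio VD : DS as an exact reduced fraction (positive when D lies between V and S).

VD:DS = -3

Choose coordinates W = (0, 0), M = (1, 0), V = (0, 1), U = (4, 3).
1. S is the centroid of triangle MWV ⇒ S = (1/3, 1/3)
2. D is the intersection of line WM and line VS ⇒ D = (1/2, 0)
D = V + t·(S−V) with t = 3/2, so VD:DS = t:(1−t) = 3/2:-1/2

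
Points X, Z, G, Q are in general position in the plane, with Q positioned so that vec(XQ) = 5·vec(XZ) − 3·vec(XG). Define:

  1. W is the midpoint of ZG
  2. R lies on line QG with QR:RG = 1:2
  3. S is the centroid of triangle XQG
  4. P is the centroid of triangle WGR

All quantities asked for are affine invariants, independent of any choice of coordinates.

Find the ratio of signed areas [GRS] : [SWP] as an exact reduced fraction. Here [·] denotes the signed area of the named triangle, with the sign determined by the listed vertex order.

Work in coordinates with X = (0, 0), Z = (1, 0), G = (0, 1), Q = (5, -3).
1. W is the midpoint of ZG ⇒ W = (1/2, 1/2)
2. R lies on line QG with QR:RG = 1:2 ⇒ R = (10/3, -5/3)
3. S is the centroid of triangle XQG ⇒ S = (5/3, -2/3)
4. P is the centroid of triangle WGR ⇒ P = (23/18, -1/18)
2·[GRS] = -10/9, 2·[SWP] = -7/27
[GRS]:[SWP] = -10/9:-7/27 = 30/7

[GRS]:[SWP] = 30/7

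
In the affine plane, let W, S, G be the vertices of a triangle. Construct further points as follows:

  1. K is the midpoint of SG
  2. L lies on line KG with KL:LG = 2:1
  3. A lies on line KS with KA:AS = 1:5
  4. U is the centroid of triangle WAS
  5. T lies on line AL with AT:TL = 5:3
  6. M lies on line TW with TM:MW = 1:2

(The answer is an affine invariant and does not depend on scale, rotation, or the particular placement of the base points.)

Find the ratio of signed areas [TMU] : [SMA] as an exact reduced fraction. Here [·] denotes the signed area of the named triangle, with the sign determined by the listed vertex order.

[TMU]:[SMA] = -3/4

Choose coordinates W = (0, 0), S = (1, 0), G = (0, 1).
1. K is the midpoint of SG ⇒ K = (1/2, 1/2)
2. L lies on line KG with KL:LG = 2:1 ⇒ L = (1/6, 5/6)
3. A lies on line KS with KA:AS = 1:5 ⇒ A = (7/12, 5/12)
4. U is the centroid of triangle WAS ⇒ U = (19/36, 5/36)
5. T lies on line AL with AT:TL = 5:3 ⇒ T = (31/96, 65/96)
6. M lies on line TW with TM:MW = 1:2 ⇒ M = (31/144, 65/144)
2·[TMU] = 5/48, 2·[SMA] = -5/36
[TMU]:[SMA] = 5/48:-5/36 = -3/4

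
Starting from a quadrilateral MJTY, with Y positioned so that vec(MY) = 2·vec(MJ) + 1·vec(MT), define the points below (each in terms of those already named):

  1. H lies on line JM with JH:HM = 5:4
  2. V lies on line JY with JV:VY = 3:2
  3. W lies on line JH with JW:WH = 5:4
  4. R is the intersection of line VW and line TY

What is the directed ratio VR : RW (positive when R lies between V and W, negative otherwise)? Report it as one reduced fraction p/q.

VR:RW = -2/5

Assign M = (0, 0), J = (1, 0), T = (0, 1), Y = (2, 1) — the answer is frame-independent, so this choice is without loss of generality.
1. H lies on line JM with JH:HM = 5:4 ⇒ H = (4/9, 0)
2. V lies on line JY with JV:VY = 3:2 ⇒ V = (8/5, 3/5)
3. W lies on line JH with JW:WH = 5:4 ⇒ W = (56/81, 0)
4. R is the intersection of line VW and line TY ⇒ R = (536/243, 1)
R = V + t·(W−V) with t = -2/3, so VR:RW = t:(1−t) = -2/3:5/3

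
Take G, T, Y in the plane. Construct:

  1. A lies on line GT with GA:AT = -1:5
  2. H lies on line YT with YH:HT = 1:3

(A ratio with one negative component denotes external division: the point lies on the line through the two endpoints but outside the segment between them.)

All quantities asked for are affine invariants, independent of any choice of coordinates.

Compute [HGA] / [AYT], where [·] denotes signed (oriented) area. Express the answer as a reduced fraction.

[HGA]:[AYT] = 3/20

Set G = (0, 0), T = (1, 0), Y = (0, 1); any affine frame gives the same invariant.
1. A lies on line GT with GA:AT = -1:5 ⇒ A = (-1/4, 0)
2. H lies on line YT with YH:HT = 1:3 ⇒ H = (1/4, 3/4)
2·[HGA] = -3/16, 2·[AYT] = -5/4
[HGA]:[AYT] = -3/16:-5/4 = 3/20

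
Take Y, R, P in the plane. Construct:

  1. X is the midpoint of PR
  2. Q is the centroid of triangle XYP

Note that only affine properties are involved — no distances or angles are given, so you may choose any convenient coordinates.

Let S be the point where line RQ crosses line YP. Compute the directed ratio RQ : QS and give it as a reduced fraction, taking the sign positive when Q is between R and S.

Assign Y = (0, 0), R = (1, 0), P = (0, 1) — the answer is frame-independent, so this choice is without loss of generality.
1. X is the midpoint of PR ⇒ X = (1/2, 1/2)
2. Q is the centroid of triangle XYP ⇒ Q = (1/6, 1/2)
line RQ meets YP at S = (0, 3/5)
Q = R + t·(S−R) with t = 5/6, so RQ:QS = 5/6:1/6

RQ:QS = 5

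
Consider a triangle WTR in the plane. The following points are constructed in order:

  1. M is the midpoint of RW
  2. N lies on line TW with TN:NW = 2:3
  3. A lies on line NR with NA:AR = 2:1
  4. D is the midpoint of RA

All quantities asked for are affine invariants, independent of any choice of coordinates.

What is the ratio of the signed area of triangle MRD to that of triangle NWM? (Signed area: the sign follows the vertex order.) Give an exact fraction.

Work in coordinates with W = (0, 0), T = (1, 0), R = (0, 1).
1. M is the midpoint of RW ⇒ M = (0, 1/2)
2. N lies on line TW with TN:NW = 2:3 ⇒ N = (3/5, 0)
3. A lies on line NR with NA:AR = 2:1 ⇒ A = (1/5, 2/3)
4. D is the midpoint of RA ⇒ D = (1/10, 5/6)
2·[MRD] = -1/20, 2·[NWM] = -3/10
[MRD]:[NWM] = -1/20:-3/10 = 1/6

[MRD]:[NWM] = 1/6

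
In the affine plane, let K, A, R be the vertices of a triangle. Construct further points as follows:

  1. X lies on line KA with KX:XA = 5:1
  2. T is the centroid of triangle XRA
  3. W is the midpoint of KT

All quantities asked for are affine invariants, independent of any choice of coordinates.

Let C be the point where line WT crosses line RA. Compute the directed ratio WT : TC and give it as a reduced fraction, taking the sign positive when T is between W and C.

WT:TC = 17/2

Set K = (0, 0), A = (1, 0), R = (0, 1); any affine frame gives the same invariant.
1. X lies on line KA with KX:XA = 5:1 ⇒ X = (5/6, 0)
2. T is the centroid of triangle XRA ⇒ T = (11/18, 1/3)
3. W is the midpoint of KT ⇒ W = (11/36, 1/6)
line WT meets RA at C = (11/17, 6/17)
T = W + t·(C−W) with t = 17/19, so WT:TC = 17/19:2/19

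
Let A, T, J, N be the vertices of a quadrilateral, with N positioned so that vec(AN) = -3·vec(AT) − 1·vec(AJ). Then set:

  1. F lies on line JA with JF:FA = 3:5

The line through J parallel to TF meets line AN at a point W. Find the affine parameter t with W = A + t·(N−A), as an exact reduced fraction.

Work in coordinates with A = (0, 0), T = (1, 0), J = (0, 1), N = (-3, -1).
1. F lies on line JA with JF:FA = 3:5 ⇒ F = (0, 5/8)
through J parallel to TF: direction (-1, 5/8); meets AN at W = (24/23, 8/23)
W = A + t·(N−A) with t = -8/23

t = -8/23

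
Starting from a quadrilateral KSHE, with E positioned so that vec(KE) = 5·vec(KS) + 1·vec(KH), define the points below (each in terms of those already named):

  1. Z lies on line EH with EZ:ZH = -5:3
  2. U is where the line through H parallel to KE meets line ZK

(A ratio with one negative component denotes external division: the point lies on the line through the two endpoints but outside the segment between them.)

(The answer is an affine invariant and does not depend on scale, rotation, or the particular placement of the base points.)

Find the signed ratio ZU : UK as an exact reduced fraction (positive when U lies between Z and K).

Work in coordinates with K = (0, 0), S = (1, 0), H = (0, 1), E = (5, 1).
1. Z lies on line EH with EZ:ZH = -5:3 ⇒ Z = (-15/2, 1)
2. U is where the line through H parallel to KE meets line ZK ⇒ U = (-3, 2/5)
U = Z + t·(K−Z) with t = 3/5, so ZU:UK = t:(1−t) = 3/5:2/5

ZU:UK = 3/2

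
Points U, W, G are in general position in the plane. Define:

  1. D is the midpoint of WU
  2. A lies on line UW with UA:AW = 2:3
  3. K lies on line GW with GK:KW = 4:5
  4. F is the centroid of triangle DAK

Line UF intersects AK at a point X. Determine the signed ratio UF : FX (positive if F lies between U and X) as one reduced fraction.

Assign U = (0, 0), W = (1, 0), G = (0, 1) — the answer is frame-independent, so this choice is without loss of generality.
1. D is the midpoint of WU ⇒ D = (1/2, 0)
2. A lies on line UW with UA:AW = 2:3 ⇒ A = (2/5, 0)
3. K lies on line GW with GK:KW = 4:5 ⇒ K = (4/9, 5/9)
4. F is the centroid of triangle DAK ⇒ F = (121/270, 5/27)
line UF meets AK at X = (242/585, 20/117)
F = U + t·(X−U) with t = 13/12, so UF:FX = 13/12:-1/12

UF:FX = -13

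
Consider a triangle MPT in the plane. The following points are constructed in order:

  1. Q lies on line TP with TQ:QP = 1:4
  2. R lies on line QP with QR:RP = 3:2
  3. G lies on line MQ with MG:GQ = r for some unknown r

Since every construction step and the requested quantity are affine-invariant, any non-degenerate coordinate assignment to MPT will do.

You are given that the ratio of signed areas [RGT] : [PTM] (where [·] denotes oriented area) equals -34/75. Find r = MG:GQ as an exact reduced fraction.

r = 1/2

Choose coordinates M = (0, 0), P = (1, 0), T = (0, 1).
1. Q lies on line TP with TQ:QP = 1:4 ⇒ Q = (1/5, 4/5)
2. R lies on line QP with QR:RP = 3:2 ⇒ R = (17/25, 8/25)
3. With MG:GQ = r, write λ = r/(r+1) so G = M + λ·(Q−M); G is affine-linear in λ
Every point depending on G is an affine combination of G and λ-independent points, so each such coordinate is linear in λ; the λ² term in each signed area is a multiple of (Q−M)×(Q−M) = 0, so 2·[RGT] and 2·[PTM] are each linear in λ. Evaluating at λ=0 and λ=1:
  2·[RGT] = 17/25·λ − 17/25,   2·[PTM] = 1
So [RGT]:[PTM] = (17/25·λ − 17/25) / (1). Setting this equal to -34/75:
  17/25·λ − 17/25 = -34/75·(1)  ⇒  λ = 1/3
Then r = λ/(1−λ) = (1/3)/(2/3) = 1/2. Check: with r = 1/2, G = (1/15, 4/15) and [RGT]:[PTM] = -34/75 as required.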